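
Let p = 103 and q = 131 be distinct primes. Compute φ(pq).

For distinct primes, φ(pq) = (p−1)(q−1) = 102 × 130 = 13260.

13260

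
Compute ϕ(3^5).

162

φ(243) = 243 · (1 − 1/3)
       = 243 · 2/3 = 162.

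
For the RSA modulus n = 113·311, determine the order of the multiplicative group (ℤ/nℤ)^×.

34720

φ(35143) = 35143 · (1 − 1/113) · (1 − 1/311)
       = 35143 · 34720/35143 = 34720.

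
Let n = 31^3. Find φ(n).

φ(29791) = 29791 · (1 − 1/31)
       = 29791 · 30/31 = 28830.

28830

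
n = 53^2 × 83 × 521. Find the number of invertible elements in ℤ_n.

117515840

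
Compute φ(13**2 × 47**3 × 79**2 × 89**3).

φ(13^2) = 13^1·(13−1) = 13·12 = 156.
φ(47^3) = 47^3 − 47^2 = 103823 − 2209 = 101614.
φ(79^2) = 79^1·(79−1) = 79·78 = 6162.
φ(89^3) = 89^2·(89−1) = 7921·88 = 697048.
φ(77197721262737023) = 156 × 101614 × 6162 × 697048 = 68086737603840384.

68086737603840384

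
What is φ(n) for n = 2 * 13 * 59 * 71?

48720

φ(108914) = 108914 · (1 − 1/2) · (1 − 1/13) · (1 − 1/59) · (1 − 1/71)
       = 108914 · 48720/108914 = 48720.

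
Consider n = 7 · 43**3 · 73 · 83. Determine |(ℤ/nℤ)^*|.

φ(3372130391) = 3372130391 · (1 − 1/7) · (1 − 1/43) · (1 − 1/73) · (1 − 1/83)
       = 3372130391 · 1487808/1823759 = 2750956992.

2750956992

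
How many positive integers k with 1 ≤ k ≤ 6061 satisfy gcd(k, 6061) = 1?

Factor 6061: 6061 = 11 × 19 × 29.
φ(6061) = 6061 · (1 − 1/11) · (1 − 1/19) · (1 − 1/29)
       = 6061 · 5040/6061 = 5040.

5040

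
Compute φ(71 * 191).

φ(13561) = 13561 · (1 − 1/71) · (1 − 1/191)
       = 13561 · 13300/13561 = 13300.

13300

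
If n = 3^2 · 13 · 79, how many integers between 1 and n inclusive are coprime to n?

5616

φ(9243) = 9243 · (1 − 1/3) · (1 − 1/13) · (1 − 1/79)
       = 9243 · 1872/3081 = 5616.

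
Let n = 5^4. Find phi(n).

500

φ(5^4) = 5^4 − 5^3 = 625 − 125 = 500.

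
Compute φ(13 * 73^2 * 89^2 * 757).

φ(13) = 13 − 1 = 12.
φ(73^2) = 73^2 − 73^1 = 5329 − 73 = 5256.
φ(89^2) = 89^2 − 89^1 = 7921 − 89 = 7832.
φ(757) = 757 − 1 = 756.
Multiply: 12 · 5256 · 7832 · 756 = 373448807424.

373448807424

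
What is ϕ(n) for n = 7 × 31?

180

φ(217) = 217 · (1 − 1/7) · (1 − 1/31)
       = 217 · 180/217 = 180.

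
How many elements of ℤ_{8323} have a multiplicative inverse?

8323 = 7 * 29 * 41.
φ(8323) = 8323 · (1 − 1/7) · (1 − 1/29) · (1 − 1/41)
       = 8323 · 6720/8323 = 6720.

6720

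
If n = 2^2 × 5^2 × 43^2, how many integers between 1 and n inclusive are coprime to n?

72240

φ(184900) = 184900 · (1 − 1/2) · (1 − 1/5) · (1 − 1/43)
       = 184900 · 168/430 = 72240.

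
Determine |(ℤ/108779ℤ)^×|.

92400

108779 = 11^2 · 29 · 31.
φ(11^2) = 11^2 − 11^1 = 121 − 11 = 110.
φ(29) = 29 − 1 = 28.
φ(31) = 31 − 1 = 30.
Since φ is multiplicative, φ(108779) = 110 · 28 · 30 = 92400.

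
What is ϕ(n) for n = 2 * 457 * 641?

291840

φ(2) = 2 − 1 = 1.
φ(457) = 457 − 1 = 456.
φ(641) = 641 − 1 = 640.
Multiply: 1 · 456 · 640 = 291840.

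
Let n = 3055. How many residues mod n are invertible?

2208

First factor: 3055 = 5 × 13 × 47.
φ(5) = 5 − 1 = 4.
φ(13) = 13 − 1 = 12.
φ(47) = 47 − 1 = 46.
Since φ is multiplicative, φ(3055) = 4 · 12 · 46 = 2208.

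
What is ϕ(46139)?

42336

Factor 46139: 46139 = 29 × 37 × 43.
φ(29) = 29 − 1 = 28.
φ(37) = 37 − 1 = 36.
φ(43) = 43 − 1 = 42.
Multiply: 28 · 36 · 42 = 42336.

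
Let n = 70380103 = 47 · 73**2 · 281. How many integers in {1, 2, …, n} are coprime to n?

67697280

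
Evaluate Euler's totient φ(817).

First factor: 817 = 19 × 43.
φ(817) = 817 · (1 − 1/19) · (1 − 1/43)
       = 817 · 756/817 = 756.

756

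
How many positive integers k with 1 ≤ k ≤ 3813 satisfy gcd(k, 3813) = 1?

2400

3813 = 3 · 31 · 41.
φ(3) = 3 − 1 = 2.
φ(31) = 31 − 1 = 30.
φ(41) = 41 − 1 = 40.
Since φ is multiplicative, φ(3813) = 2 · 30 · 40 = 2400.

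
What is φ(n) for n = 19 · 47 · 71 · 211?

φ(19) = 19 − 1 = 18.
φ(47) = 47 − 1 = 46.
φ(71) = 71 − 1 = 70.
φ(211) = 211 − 1 = 210.
Multiply: 18 · 46 · 70 · 210 = 12171600.

12171600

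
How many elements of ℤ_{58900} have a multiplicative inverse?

21600

Factor 58900: 58900 = 2**2 · 5**2 · 19 · 31.
φ(2^2) = 2^1·(2−1) = 2·1 = 2.
φ(5^2) = 5^1·(5−1) = 5·4 = 20.
φ(19) = 19 − 1 = 18.
φ(31) = 31 − 1 = 30.
Multiply: 2 · 20 · 18 · 30 = 21600.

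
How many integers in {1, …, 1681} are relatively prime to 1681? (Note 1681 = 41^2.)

1640

φ(41^2) = 41^1·(41−1) = 41·40 = 1640.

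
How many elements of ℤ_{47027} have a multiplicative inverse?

First factor: 47027 = 31 · 37 · 41.
φ(31) = 31 − 1 = 30.
φ(37) = 37 − 1 = 36.
φ(41) = 41 − 1 = 40.
φ(47027) = 30 × 36 × 40 = 43200.

43200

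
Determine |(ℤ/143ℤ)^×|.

120

Factor 143: 143 = 11 · 13.
φ(11) = 11 − 1 = 10.
φ(13) = 13 − 1 = 12.
Since φ is multiplicative, φ(143) = 10 · 12 = 120.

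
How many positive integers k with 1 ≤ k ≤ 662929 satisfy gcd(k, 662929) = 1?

570240

Prime factorization: 662929 = 19 · 23 · 37 · 41.
φ(19) = 19 − 1 = 18.
φ(23) = 23 − 1 = 22.
φ(37) = 37 − 1 = 36.
φ(41) = 41 − 1 = 40.
Multiply: 18 · 22 · 36 · 40 = 570240.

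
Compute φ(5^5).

φ(5^5) = 5^5 − 5^4 = 3125 − 625 = 2500.

2500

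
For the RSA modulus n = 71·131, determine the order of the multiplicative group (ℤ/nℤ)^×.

9100

φ(n) = (p − 1)(q − 1) = (71−1)(131−1) = 70·130 = 9100.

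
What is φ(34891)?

Prime factorization: 34891 = 23 · 37 · 41.
φ(23) = 23 − 1 = 22.
φ(37) = 37 − 1 = 36.
φ(41) = 41 − 1 = 40.
Since φ is multiplicative, φ(34891) = 22 · 36 · 40 = 31680.

31680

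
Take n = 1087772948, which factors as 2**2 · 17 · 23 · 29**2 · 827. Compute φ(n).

472181248

φ(1087772948) = 1087772948 · (1 − 1/2) · (1 − 1/17) · (1 − 1/23) · (1 − 1/29) · (1 − 1/827)
       = 1087772948 · 8141056/18754706 = 472181248.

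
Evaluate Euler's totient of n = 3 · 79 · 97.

14976

φ(22989) = 22989 · (1 − 1/3) · (1 − 1/79) · (1 − 1/97)
       = 22989 · 14976/22989 = 14976.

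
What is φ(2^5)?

16

φ(32) = 32 · (1 − 1/2)
       = 32 · 1/2 = 16.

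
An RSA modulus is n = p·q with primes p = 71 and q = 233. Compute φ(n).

φ(pq) = (p−1)(q−1) = 70 · 232 = 16240.

16240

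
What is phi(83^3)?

564898

φ(83^3) = 83^3 − 83^2 = 571787 − 6889 = 564898.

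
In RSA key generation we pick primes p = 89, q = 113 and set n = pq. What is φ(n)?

9856

φ(pq) = (p−1)(q−1) = 88 · 112 = 9856.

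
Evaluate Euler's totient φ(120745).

86400

Factor 120745: 120745 = 5 * 19 * 31 * 41.
φ(120745) = 120745 · (1 − 1/5) · (1 − 1/19) · (1 − 1/31) · (1 − 1/41)
       = 120745 · 86400/120745 = 86400.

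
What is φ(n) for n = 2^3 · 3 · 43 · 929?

φ(2^3) = 2^2·(2−1) = 4·1 = 4.
φ(3) = 3 − 1 = 2.
φ(43) = 43 − 1 = 42.
φ(929) = 929 − 1 = 928.
φ(958728) = 4 × 2 × 42 × 928 = 311808.

311808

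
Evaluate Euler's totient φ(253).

220

Factor 253: 253 = 11 × 23.
φ(253) = 253 · (1 − 1/11) · (1 − 1/23)
       = 253 · 220/253 = 220.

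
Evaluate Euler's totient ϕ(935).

First factor: 935 = 5 * 11 * 17.
φ(935) = 935 · (1 − 1/5) · (1 − 1/11) · (1 − 1/17)
       = 935 · 640/935 = 640.

640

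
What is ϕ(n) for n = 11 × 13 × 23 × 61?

158400

φ(200629) = 200629 · (1 − 1/11) · (1 − 1/13) · (1 − 1/23) · (1 − 1/61)
       = 200629 · 158400/200629 = 158400.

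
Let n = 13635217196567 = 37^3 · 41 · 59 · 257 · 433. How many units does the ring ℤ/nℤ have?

12644965416960

φ(13635217196567) = 13635217196567 · (1 − 1/37) · (1 − 1/41) · (1 − 1/59) · (1 − 1/257) · (1 − 1/433)
       = 13635217196567 · 9236643840/9959983343 = 12644965416960.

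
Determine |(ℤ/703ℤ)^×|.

648

703 = 19 · 37.
φ(19) = 19 − 1 = 18.
φ(37) = 37 − 1 = 36.
Multiply: 18 · 36 = 648.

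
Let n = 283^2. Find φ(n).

79806

φ(283^2) = 283^1·(283−1) = 283·282 = 79806.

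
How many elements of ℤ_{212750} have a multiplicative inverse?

79200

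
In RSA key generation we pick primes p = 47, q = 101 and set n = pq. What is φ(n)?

4600

φ(4747) = 4747 · (1 − 1/47) · (1 − 1/101)
       = 4747 · 4600/4747 = 4600.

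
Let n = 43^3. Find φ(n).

φ(43^3) = 43^2·(43−1) = 1849·42 = 77658.

77658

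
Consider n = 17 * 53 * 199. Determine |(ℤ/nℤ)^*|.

φ(179299) = 179299 · (1 − 1/17) · (1 − 1/53) · (1 − 1/199)
       = 179299 · 164736/179299 = 164736.

164736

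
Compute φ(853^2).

726756

φ(727609) = 727609 · (1 − 1/853)
       = 727609 · 852/853 = 726756.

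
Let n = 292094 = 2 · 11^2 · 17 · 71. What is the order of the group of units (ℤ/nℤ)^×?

123200

φ(2) = 2 − 1 = 1.
φ(11^2) = 11^1·(11−1) = 11·10 = 110.
φ(17) = 17 − 1 = 16.
φ(71) = 71 − 1 = 70.
Multiply: 1 · 110 · 16 · 70 = 123200.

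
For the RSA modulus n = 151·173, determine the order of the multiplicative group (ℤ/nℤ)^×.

φ(n) = (p − 1)(q − 1) = (151−1)(173−1) = 150·172 = 25800.

25800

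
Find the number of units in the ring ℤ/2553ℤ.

1584

Factor 2553: 2553 = 3 · 23 · 37.
φ(2553) = 2553 · (1 − 1/3) · (1 − 1/23) · (1 − 1/37)
       = 2553 · 1584/2553 = 1584.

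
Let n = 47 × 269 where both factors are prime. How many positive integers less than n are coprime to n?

φ(47) = 47 − 1 = 46.
φ(269) = 269 − 1 = 268.
φ(12643) = 46 × 268 = 12328.

12328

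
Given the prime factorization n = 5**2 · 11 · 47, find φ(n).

9200

φ(5^2) = 5^2 − 5^1 = 25 − 5 = 20.
φ(11) = 11 − 1 = 10.
φ(47) = 47 − 1 = 46.
Multiply: 20 · 10 · 46 = 9200.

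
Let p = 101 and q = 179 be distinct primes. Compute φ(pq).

For distinct primes, φ(pq) = (p−1)(q−1) = 100 × 178 = 17800.

17800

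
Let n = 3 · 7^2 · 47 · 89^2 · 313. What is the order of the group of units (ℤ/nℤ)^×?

φ(3) = 3 − 1 = 2.
φ(7^2) = 7^1·(7−1) = 7·6 = 42.
φ(47) = 47 − 1 = 46.
φ(89^2) = 89^2 − 89^1 = 7921 − 89 = 7832.
φ(313) = 313 − 1 = 312.
Since φ is multiplicative, φ(17129297157) = 2 · 42 · 46 · 7832 · 312 = 9442008576.

9442008576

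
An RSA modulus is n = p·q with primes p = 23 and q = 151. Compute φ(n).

For distinct primes, φ(pq) = (p−1)(q−1) = 22 × 150 = 3300.

3300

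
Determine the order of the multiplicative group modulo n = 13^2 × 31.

4680

φ(13^2) = 13^2 − 13^1 = 169 − 13 = 156.
φ(31) = 31 − 1 = 30.
φ(5239) = 156 × 30 = 4680.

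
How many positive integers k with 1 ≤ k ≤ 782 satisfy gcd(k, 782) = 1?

782 = 2 × 17 × 23.
φ(782) = 782 · (1 − 1/2) · (1 − 1/17) · (1 − 1/23)
       = 782 · 352/782 = 352.

352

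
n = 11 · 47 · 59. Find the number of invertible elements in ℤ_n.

φ(30503) = 30503 · (1 − 1/11) · (1 − 1/47) · (1 − 1/59)
       = 30503 · 26680/30503 = 26680.

26680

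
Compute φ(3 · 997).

1992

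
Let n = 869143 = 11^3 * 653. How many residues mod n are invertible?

788920

φ(869143) = 869143 · (1 − 1/11) · (1 − 1/653)
       = 869143 · 6520/7183 = 788920.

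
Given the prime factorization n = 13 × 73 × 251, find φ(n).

φ(13) = 13 − 1 = 12.
φ(73) = 73 − 1 = 72.
φ(251) = 251 − 1 = 250.
Since φ is multiplicative, φ(238199) = 12 · 72 · 250 = 216000.

216000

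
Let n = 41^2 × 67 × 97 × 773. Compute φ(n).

8021882880

φ(8444885087) = 8444885087 · (1 − 1/41) · (1 − 1/67) · (1 − 1/97) · (1 − 1/773)
       = 8444885087 · 195655680/205972807 = 8021882880.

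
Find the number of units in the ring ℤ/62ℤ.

62 = 2 · 31.
φ(62) = 62 · (1 − 1/2) · (1 − 1/31)
       = 62 · 30/62 = 30.

30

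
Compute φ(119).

96

Factor 119: 119 = 7 · 17.
φ(119) = 119 · (1 − 1/7) · (1 − 1/17)
       = 119 · 96/119 = 96.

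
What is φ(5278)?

First factor: 5278 = 2 * 7 * 13 * 29.
φ(5278) = 5278 · (1 − 1/2) · (1 − 1/7) · (1 − 1/13) · (1 − 1/29)
       = 5278 · 2016/5278 = 2016.

2016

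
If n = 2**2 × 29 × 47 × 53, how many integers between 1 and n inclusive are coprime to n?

φ(2^2) = 2^1·(2−1) = 2·1 = 2.
φ(29) = 29 − 1 = 28.
φ(47) = 47 − 1 = 46.
φ(53) = 53 − 1 = 52.
φ(288956) = 2 × 28 × 46 × 52 = 133952.

133952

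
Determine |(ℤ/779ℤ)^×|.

First factor: 779 = 19 * 41.
φ(19) = 19 − 1 = 18.
φ(41) = 41 − 1 = 40.
Multiply: 18 · 40 = 720.

720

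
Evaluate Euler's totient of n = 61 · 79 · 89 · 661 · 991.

269096256000

φ(61) = 61 − 1 = 60.
φ(79) = 79 − 1 = 78.
φ(89) = 89 − 1 = 88.
φ(661) = 661 − 1 = 660.
φ(991) = 991 − 1 = 990.
φ(280945478441) = 60 × 78 × 88 × 660 × 990 = 269096256000.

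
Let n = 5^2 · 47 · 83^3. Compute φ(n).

φ(5^2) = 5^1·(5−1) = 5·4 = 20.
φ(47) = 47 − 1 = 46.
φ(83^3) = 83^2·(83−1) = 6889·82 = 564898.
Multiply: 20 · 46 · 564898 = 519706160.

519706160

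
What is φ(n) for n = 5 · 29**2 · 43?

φ(180815) = 180815 · (1 − 1/5) · (1 − 1/29) · (1 − 1/43)
       = 180815 · 4704/6235 = 136416.

136416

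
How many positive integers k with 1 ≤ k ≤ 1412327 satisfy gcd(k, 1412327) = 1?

1088640

1412327 = 7^2 · 19 · 37 · 41.
φ(1412327) = 1412327 · (1 − 1/7) · (1 − 1/19) · (1 − 1/37) · (1 − 1/41)
       = 1412327 · 155520/201761 = 1088640.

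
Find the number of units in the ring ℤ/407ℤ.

Prime factorization: 407 = 11 · 37.
φ(407) = 407 · (1 − 1/11) · (1 − 1/37)
       = 407 · 360/407 = 360.

360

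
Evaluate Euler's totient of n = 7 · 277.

φ(7) = 7 − 1 = 6.
φ(277) = 277 − 1 = 276.
Since φ is multiplicative, φ(1939) = 6 · 276 = 1656.

1656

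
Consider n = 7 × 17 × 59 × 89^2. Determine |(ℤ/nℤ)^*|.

43608576

φ(7) = 7 − 1 = 6.
φ(17) = 17 − 1 = 16.
φ(59) = 59 − 1 = 58.
φ(89^2) = 89^1·(89−1) = 89·88 = 7832.
Since φ is multiplicative, φ(55613341) = 6 · 16 · 58 · 7832 = 43608576.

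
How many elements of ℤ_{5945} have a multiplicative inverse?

4480

Factor 5945: 5945 = 5 * 29 * 41.
φ(5) = 5 − 1 = 4.
φ(29) = 29 − 1 = 28.
φ(41) = 41 − 1 = 40.
φ(5945) = 4 × 28 × 40 = 4480.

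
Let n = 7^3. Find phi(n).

φ(343) = 343 · (1 − 1/7)
       = 343 · 6/7 = 294.

294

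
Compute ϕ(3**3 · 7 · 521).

56160

φ(98469) = 98469 · (1 − 1/3) · (1 − 1/7) · (1 − 1/521)
       = 98469 · 6240/10941 = 56160.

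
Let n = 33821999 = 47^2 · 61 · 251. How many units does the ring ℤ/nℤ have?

32430000

φ(47^2) = 47^2 − 47^1 = 2209 − 47 = 2162.
φ(61) = 61 − 1 = 60.
φ(251) = 251 − 1 = 250.
Multiply: 2162 · 60 · 250 = 32430000.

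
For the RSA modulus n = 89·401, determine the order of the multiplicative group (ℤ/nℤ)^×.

35200

For distinct primes, φ(pq) = (p−1)(q−1) = 88 × 400 = 35200.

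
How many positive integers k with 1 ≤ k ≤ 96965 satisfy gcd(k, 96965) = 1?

67200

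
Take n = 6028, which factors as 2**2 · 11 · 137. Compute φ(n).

2720

φ(6028) = 6028 · (1 − 1/2) · (1 − 1/11) · (1 − 1/137)
       = 6028 · 1360/3014 = 2720.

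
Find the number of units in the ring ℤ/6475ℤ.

Prime factorization: 6475 = 5^2 · 7 · 37.
φ(5^2) = 5^1·(5−1) = 5·4 = 20.
φ(7) = 7 − 1 = 6.
φ(37) = 37 − 1 = 36.
Since φ is multiplicative, φ(6475) = 20 · 6 · 36 = 4320.

4320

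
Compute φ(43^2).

1806

φ(43^2) = 43^1·(43−1) = 43·42 = 1806.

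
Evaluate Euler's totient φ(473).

Factor 473: 473 = 11 · 43.
φ(11) = 11 − 1 = 10.
φ(43) = 43 − 1 = 42.
Multiply: 10 · 42 = 420.

420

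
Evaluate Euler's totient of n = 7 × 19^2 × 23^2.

φ(1336783) = 1336783 · (1 − 1/7) · (1 − 1/19) · (1 − 1/23)
       = 1336783 · 2376/3059 = 1038312.

1038312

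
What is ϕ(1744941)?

Factor 1744941: 1744941 = 3 * 11**3 * 19 * 23.
φ(1744941) = 1744941 · (1 − 1/3) · (1 − 1/11) · (1 − 1/19) · (1 − 1/23)
       = 1744941 · 7920/14421 = 958320.

958320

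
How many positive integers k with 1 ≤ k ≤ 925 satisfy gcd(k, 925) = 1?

925 = 5^2 · 37.
φ(925) = 925 · (1 − 1/5) · (1 − 1/37)
       = 925 · 144/185 = 720.

720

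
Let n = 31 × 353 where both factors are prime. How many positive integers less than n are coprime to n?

φ(31) = 31 − 1 = 30.
φ(353) = 353 − 1 = 352.
φ(10943) = 30 × 352 = 10560.

10560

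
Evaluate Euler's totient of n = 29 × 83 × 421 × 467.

449373120

φ(473233049) = 473233049 · (1 − 1/29) · (1 − 1/83) · (1 − 1/421) · (1 − 1/467)
       = 473233049 · 449373120/473233049 = 449373120.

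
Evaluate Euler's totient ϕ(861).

Prime factorization: 861 = 3 · 7 · 41.
φ(861) = 861 · (1 − 1/3) · (1 − 1/7) · (1 − 1/41)
       = 861 · 480/861 = 480.

480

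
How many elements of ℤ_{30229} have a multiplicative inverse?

27216

Prime factorization: 30229 = 19 × 37 × 43.
φ(30229) = 30229 · (1 − 1/19) · (1 − 1/37) · (1 − 1/43)
       = 30229 · 27216/30229 = 27216.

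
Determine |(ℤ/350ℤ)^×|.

Factor 350: 350 = 2 * 5^2 * 7.
φ(350) = 350 · (1 − 1/2) · (1 − 1/5) · (1 − 1/7)
       = 350 · 24/70 = 120.

120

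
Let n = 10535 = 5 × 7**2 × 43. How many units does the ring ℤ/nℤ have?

7056

φ(10535) = 10535 · (1 − 1/5) · (1 − 1/7) · (1 − 1/43)
       = 10535 · 1008/1505 = 7056.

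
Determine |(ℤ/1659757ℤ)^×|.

1422960

1659757 = 11^3 · 29 · 43.
φ(1659757) = 1659757 · (1 − 1/11) · (1 − 1/29) · (1 − 1/43)
       = 1659757 · 11760/13717 = 1422960.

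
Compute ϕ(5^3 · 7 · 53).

φ(46375) = 46375 · (1 − 1/5) · (1 − 1/7) · (1 − 1/53)
       = 46375 · 1248/1855 = 31200.

31200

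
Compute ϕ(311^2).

96410

φ(311^2) = 311^1·(311−1) = 311·310 = 96410.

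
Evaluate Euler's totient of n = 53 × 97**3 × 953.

φ(53) = 53 − 1 = 52.
φ(97^3) = 97^3 − 97^2 = 912673 − 9409 = 903264.
φ(953) = 953 − 1 = 952.
Since φ is multiplicative, φ(46098200557) = 52 · 903264 · 952 = 44715181056.

44715181056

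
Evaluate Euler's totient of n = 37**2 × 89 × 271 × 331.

φ(10929259541) = 10929259541 · (1 − 1/37) · (1 − 1/89) · (1 − 1/271) · (1 − 1/331)
       = 10929259541 · 282268800/295385393 = 10443945600.

10443945600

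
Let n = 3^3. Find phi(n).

18

φ(27) = 27 · (1 − 1/3)
       = 27 · 2/3 = 18.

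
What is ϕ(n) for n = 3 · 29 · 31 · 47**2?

φ(3) = 3 − 1 = 2.
φ(29) = 29 − 1 = 28.
φ(31) = 31 − 1 = 30.
φ(47^2) = 47^2 − 47^1 = 2209 − 47 = 2162.
φ(5957673) = 2 × 28 × 30 × 2162 = 3632160.

3632160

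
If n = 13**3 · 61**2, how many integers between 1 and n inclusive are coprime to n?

φ(8175037) = 8175037 · (1 − 1/13) · (1 − 1/61)
       = 8175037 · 720/793 = 7422480.

7422480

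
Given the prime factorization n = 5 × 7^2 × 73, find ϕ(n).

φ(17885) = 17885 · (1 − 1/5) · (1 − 1/7) · (1 − 1/73)
       = 17885 · 1728/2555 = 12096.

12096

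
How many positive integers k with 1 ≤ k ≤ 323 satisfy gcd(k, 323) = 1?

288

Factor 323: 323 = 17 · 19.
φ(323) = 323 · (1 − 1/17) · (1 − 1/19)
       = 323 · 288/323 = 288.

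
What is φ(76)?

36

First factor: 76 = 2**2 · 19.
φ(2^2) = 2^2 − 2^1 = 4 − 2 = 2.
φ(19) = 19 − 1 = 18.
Multiply: 2 · 18 = 36.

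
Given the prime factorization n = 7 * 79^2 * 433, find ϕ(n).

15971904

φ(18916471) = 18916471 · (1 − 1/7) · (1 − 1/79) · (1 − 1/433)
       = 18916471 · 202176/239449 = 15971904.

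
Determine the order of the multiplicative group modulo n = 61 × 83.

φ(5063) = 5063 · (1 − 1/61) · (1 − 1/83)
       = 5063 · 4920/5063 = 4920.

4920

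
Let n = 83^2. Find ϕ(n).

φ(83^2) = 83^2 − 83^1 = 6889 − 83 = 6806.

6806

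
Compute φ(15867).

Factor 15867: 15867 = 3^2 · 41 · 43.
φ(3^2) = 3^1·(3−1) = 3·2 = 6.
φ(41) = 41 − 1 = 40.
φ(43) = 43 − 1 = 42.
Multiply: 6 · 40 · 42 = 10080.

10080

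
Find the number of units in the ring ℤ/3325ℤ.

Factor 3325: 3325 = 5**2 × 7 × 19.
φ(3325) = 3325 · (1 − 1/5) · (1 − 1/7) · (1 − 1/19)
       = 3325 · 432/665 = 2160.

2160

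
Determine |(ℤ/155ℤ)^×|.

120

Factor 155: 155 = 5 * 31.
φ(5) = 5 − 1 = 4.
φ(31) = 31 − 1 = 30.
Multiply: 4 · 30 = 120.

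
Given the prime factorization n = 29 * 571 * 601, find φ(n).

9576000

φ(29) = 29 − 1 = 28.
φ(571) = 571 − 1 = 570.
φ(601) = 601 − 1 = 600.
Since φ is multiplicative, φ(9951959) = 28 · 570 · 600 = 9576000.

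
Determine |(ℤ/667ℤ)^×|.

616

Prime factorization: 667 = 23 · 29.
φ(667) = 667 · (1 − 1/23) · (1 − 1/29)
       = 667 · 616/667 = 616.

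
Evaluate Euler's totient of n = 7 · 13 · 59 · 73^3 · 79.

124977924864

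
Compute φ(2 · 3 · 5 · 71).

φ(2) = 2 − 1 = 1.
φ(3) = 3 − 1 = 2.
φ(5) = 5 − 1 = 4.
φ(71) = 71 − 1 = 70.
Multiply: 1 · 2 · 4 · 70 = 560.

560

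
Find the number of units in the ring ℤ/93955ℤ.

66528

Prime factorization: 93955 = 5 × 19 × 23 × 43.
φ(5) = 5 − 1 = 4.
φ(19) = 19 − 1 = 18.
φ(23) = 23 − 1 = 22.
φ(43) = 43 − 1 = 42.
Multiply: 4 · 18 · 22 · 42 = 66528.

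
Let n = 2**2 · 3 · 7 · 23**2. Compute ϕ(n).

φ(44436) = 44436 · (1 − 1/2) · (1 − 1/3) · (1 − 1/7) · (1 − 1/23)
       = 44436 · 264/966 = 12144.

12144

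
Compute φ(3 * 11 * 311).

φ(10263) = 10263 · (1 − 1/3) · (1 − 1/11) · (1 − 1/311)
       = 10263 · 6200/10263 = 6200.

6200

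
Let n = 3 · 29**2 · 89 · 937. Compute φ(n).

133765632

φ(210400539) = 210400539 · (1 − 1/3) · (1 − 1/29) · (1 − 1/89) · (1 − 1/937)
       = 210400539 · 4612608/7255191 = 133765632.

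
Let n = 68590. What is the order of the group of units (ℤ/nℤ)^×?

25992

Prime factorization: 68590 = 2 * 5 * 19**3.
φ(68590) = 68590 · (1 − 1/2) · (1 − 1/5) · (1 − 1/19)
       = 68590 · 72/190 = 25992.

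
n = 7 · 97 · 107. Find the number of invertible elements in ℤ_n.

φ(72653) = 72653 · (1 − 1/7) · (1 − 1/97) · (1 − 1/107)
       = 72653 · 61056/72653 = 61056.

61056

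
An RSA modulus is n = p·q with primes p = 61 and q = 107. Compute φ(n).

6360

φ(n) = (p − 1)(q − 1) = (61−1)(107−1) = 60·106 = 6360.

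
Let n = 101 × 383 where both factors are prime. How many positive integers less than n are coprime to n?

38200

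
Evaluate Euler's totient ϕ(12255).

6048

12255 = 3 · 5 · 19 · 43.
φ(12255) = 12255 · (1 − 1/3) · (1 − 1/5) · (1 − 1/19) · (1 − 1/43)
       = 12255 · 6048/12255 = 6048.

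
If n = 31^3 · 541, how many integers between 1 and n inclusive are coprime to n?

15568200

φ(31^3) = 31^3 − 31^2 = 29791 − 961 = 28830.
φ(541) = 541 − 1 = 540.
φ(16116931) = 28830 × 540 = 15568200.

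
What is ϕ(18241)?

Prime factorization: 18241 = 17 · 29 · 37.
φ(17) = 17 − 1 = 16.
φ(29) = 29 − 1 = 28.
φ(37) = 37 − 1 = 36.
Multiply: 16 · 28 · 36 = 16128.

16128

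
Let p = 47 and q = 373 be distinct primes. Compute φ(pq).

17112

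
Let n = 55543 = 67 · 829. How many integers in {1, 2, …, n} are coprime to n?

54648

φ(67) = 67 − 1 = 66.
φ(829) = 829 − 1 = 828.
φ(55543) = 66 × 828 = 54648.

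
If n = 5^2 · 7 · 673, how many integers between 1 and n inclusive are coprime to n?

φ(5^2) = 5^1·(5−1) = 5·4 = 20.
φ(7) = 7 − 1 = 6.
φ(673) = 673 − 1 = 672.
Multiply: 20 · 6 · 672 = 80640.

80640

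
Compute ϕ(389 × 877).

φ(341153) = 341153 · (1 − 1/389) · (1 − 1/877)
       = 341153 · 339888/341153 = 339888.

339888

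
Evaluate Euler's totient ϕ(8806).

3456

First factor: 8806 = 2 × 7 × 17 × 37.
φ(8806) = 8806 · (1 − 1/2) · (1 − 1/7) · (1 − 1/17) · (1 − 1/37)
       = 8806 · 3456/8806 = 3456.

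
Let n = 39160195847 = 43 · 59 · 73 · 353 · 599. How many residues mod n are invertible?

φ(39160195847) = 39160195847 · (1 − 1/43) · (1 − 1/59) · (1 − 1/73) · (1 − 1/353) · (1 − 1/599)
       = 39160195847 · 36919314432/39160195847 = 36919314432.

36919314432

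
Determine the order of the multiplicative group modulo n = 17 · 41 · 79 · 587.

29253120

φ(17) = 17 − 1 = 16.
φ(41) = 41 − 1 = 40.
φ(79) = 79 − 1 = 78.
φ(587) = 587 − 1 = 586.
Multiply: 16 · 40 · 78 · 586 = 29253120.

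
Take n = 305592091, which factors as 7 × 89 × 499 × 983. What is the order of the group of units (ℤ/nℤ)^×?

φ(7) = 7 − 1 = 6.
φ(89) = 89 − 1 = 88.
φ(499) = 499 − 1 = 498.
φ(983) = 983 − 1 = 982.
Since φ is multiplicative, φ(305592091) = 6 · 88 · 498 · 982 = 258211008.

258211008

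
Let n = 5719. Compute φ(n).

5719 = 7 · 19 · 43.
φ(7) = 7 − 1 = 6.
φ(19) = 19 − 1 = 18.
φ(43) = 43 − 1 = 42.
φ(5719) = 6 × 18 × 42 = 4536.

4536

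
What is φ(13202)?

13202 = 2 × 7 × 23 × 41.
φ(2) = 2 − 1 = 1.
φ(7) = 7 − 1 = 6.
φ(23) = 23 − 1 = 22.
φ(41) = 41 − 1 = 40.
φ(13202) = 1 × 6 × 22 × 40 = 5280.

5280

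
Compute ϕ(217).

180

217 = 7 · 31.
φ(7) = 7 − 1 = 6.
φ(31) = 31 − 1 = 30.
φ(217) = 6 × 30 = 180.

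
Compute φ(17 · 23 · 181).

φ(17) = 17 − 1 = 16.
φ(23) = 23 − 1 = 22.
φ(181) = 181 − 1 = 180.
φ(70771) = 16 × 22 × 180 = 63360.

63360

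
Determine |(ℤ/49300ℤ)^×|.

49300 = 2^2 · 5^2 · 17 · 29.
φ(2^2) = 2^2 − 2^1 = 4 − 2 = 2.
φ(5^2) = 5^2 − 5^1 = 25 − 5 = 20.
φ(17) = 17 − 1 = 16.
φ(29) = 29 − 1 = 28.
Multiply: 2 · 20 · 16 · 28 = 17920.

17920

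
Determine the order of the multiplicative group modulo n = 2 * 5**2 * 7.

120

φ(2) = 2 − 1 = 1.
φ(5^2) = 5^1·(5−1) = 5·4 = 20.
φ(7) = 7 − 1 = 6.
φ(350) = 1 × 20 × 6 = 120.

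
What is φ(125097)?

66528

Prime factorization: 125097 = 3 × 7^2 × 23 × 37.
φ(3) = 3 − 1 = 2.
φ(7^2) = 7^2 − 7^1 = 49 − 7 = 42.
φ(23) = 23 − 1 = 22.
φ(37) = 37 − 1 = 36.
Since φ is multiplicative, φ(125097) = 2 · 42 · 22 · 36 = 66528.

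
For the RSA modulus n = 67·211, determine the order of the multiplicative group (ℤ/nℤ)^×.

φ(67) = 67 − 1 = 66.
φ(211) = 211 − 1 = 210.
Since φ is multiplicative, φ(14137) = 66 · 210 = 13860.

13860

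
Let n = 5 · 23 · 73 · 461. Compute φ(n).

2914560

φ(3870095) = 3870095 · (1 − 1/5) · (1 − 1/23) · (1 − 1/73) · (1 − 1/461)
       = 3870095 · 2914560/3870095 = 2914560.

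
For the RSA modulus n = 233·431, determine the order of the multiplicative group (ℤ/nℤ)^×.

99760

φ(233) = 233 − 1 = 232.
φ(431) = 431 − 1 = 430.
Since φ is multiplicative, φ(100423) = 232 · 430 = 99760.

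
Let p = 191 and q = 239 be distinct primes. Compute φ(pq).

45220

φ(n) = (p − 1)(q − 1) = (191−1)(239−1) = 190·238 = 45220.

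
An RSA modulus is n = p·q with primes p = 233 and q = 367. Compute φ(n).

84912

φ(85511) = 85511 · (1 − 1/233) · (1 − 1/367)
       = 85511 · 84912/85511 = 84912.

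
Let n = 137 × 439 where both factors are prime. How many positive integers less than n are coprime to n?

59568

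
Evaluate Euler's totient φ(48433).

48433 = 7 × 11 × 17 × 37.
φ(48433) = 48433 · (1 − 1/7) · (1 − 1/11) · (1 − 1/17) · (1 − 1/37)
       = 48433 · 34560/48433 = 34560.

34560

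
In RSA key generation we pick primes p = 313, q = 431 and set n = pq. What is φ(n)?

134160

φ(313) = 313 − 1 = 312.
φ(431) = 431 − 1 = 430.
φ(134903) = 312 × 430 = 134160.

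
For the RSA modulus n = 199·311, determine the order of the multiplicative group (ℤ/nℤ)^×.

61380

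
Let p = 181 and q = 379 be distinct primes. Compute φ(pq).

φ(pq) = (p−1)(q−1) = 180 · 378 = 68040.

68040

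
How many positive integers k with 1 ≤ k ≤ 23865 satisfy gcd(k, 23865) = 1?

Prime factorization: 23865 = 3 × 5 × 37 × 43.
φ(3) = 3 − 1 = 2.
φ(5) = 5 − 1 = 4.
φ(37) = 37 − 1 = 36.
φ(43) = 43 − 1 = 42.
φ(23865) = 2 × 4 × 36 × 42 = 12096.

12096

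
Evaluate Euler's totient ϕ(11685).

5760

First factor: 11685 = 3 × 5 × 19 × 41.
φ(11685) = 11685 · (1 − 1/3) · (1 − 1/5) · (1 − 1/19) · (1 − 1/41)
       = 11685 · 5760/11685 = 5760.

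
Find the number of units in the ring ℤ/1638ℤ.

432

Prime factorization: 1638 = 2 * 3^2 * 7 * 13.
φ(1638) = 1638 · (1 − 1/2) · (1 − 1/3) · (1 − 1/7) · (1 − 1/13)
       = 1638 · 144/546 = 432.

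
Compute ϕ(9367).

9367 = 17 · 19 · 29.
φ(17) = 17 − 1 = 16.
φ(19) = 19 − 1 = 18.
φ(29) = 29 − 1 = 28.
Multiply: 16 · 18 · 28 = 8064.

8064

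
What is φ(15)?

8

First factor: 15 = 3 × 5.
φ(3) = 3 − 1 = 2.
φ(5) = 5 − 1 = 4.
Since φ is multiplicative, φ(15) = 2 · 4 = 8.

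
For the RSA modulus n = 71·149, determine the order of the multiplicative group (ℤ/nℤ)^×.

10360

φ(n) = (p − 1)(q − 1) = (71−1)(149−1) = 70·148 = 10360.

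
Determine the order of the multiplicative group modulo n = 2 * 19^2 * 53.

φ(2) = 2 − 1 = 1.
φ(19^2) = 19^2 − 19^1 = 361 − 19 = 342.
φ(53) = 53 − 1 = 52.
Multiply: 1 · 342 · 52 = 17784.

17784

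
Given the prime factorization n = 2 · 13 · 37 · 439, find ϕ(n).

189216

φ(422318) = 422318 · (1 − 1/2) · (1 − 1/13) · (1 − 1/37) · (1 − 1/439)
       = 422318 · 189216/422318 = 189216.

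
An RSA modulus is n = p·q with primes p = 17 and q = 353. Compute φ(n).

φ(n) = (p − 1)(q − 1) = (17−1)(353−1) = 16·352 = 5632.

5632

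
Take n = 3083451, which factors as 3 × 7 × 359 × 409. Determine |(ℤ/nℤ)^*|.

1752768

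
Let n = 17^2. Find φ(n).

272

φ(289) = 289 · (1 − 1/17)
       = 289 · 16/17 = 272.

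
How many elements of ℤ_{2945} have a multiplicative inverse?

2945 = 5 · 19 · 31.
φ(5) = 5 − 1 = 4.
φ(19) = 19 − 1 = 18.
φ(31) = 31 − 1 = 30.
φ(2945) = 4 × 18 × 30 = 2160.

2160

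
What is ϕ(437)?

396

437 = 19 × 23.
φ(19) = 19 − 1 = 18.
φ(23) = 23 − 1 = 22.
Multiply: 18 · 22 = 396.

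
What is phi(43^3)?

77658

φ(79507) = 79507 · (1 − 1/43)
       = 79507 · 42/43 = 77658.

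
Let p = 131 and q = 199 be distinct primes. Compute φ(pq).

25740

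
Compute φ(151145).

151145 = 5 × 19 × 37 × 43.
φ(5) = 5 − 1 = 4.
φ(19) = 19 − 1 = 18.
φ(37) = 37 − 1 = 36.
φ(43) = 43 − 1 = 42.
Multiply: 4 · 18 · 36 · 42 = 108864.

108864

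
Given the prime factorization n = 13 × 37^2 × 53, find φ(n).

831168

φ(943241) = 943241 · (1 − 1/13) · (1 − 1/37) · (1 − 1/53)
       = 943241 · 22464/25493 = 831168.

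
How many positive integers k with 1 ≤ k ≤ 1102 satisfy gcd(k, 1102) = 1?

504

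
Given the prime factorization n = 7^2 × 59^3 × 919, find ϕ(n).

φ(9248421749) = 9248421749 · (1 − 1/7) · (1 − 1/59) · (1 − 1/919)
       = 9248421749 · 319464/379547 = 7784379288.

7784379288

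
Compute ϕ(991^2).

981090

φ(982081) = 982081 · (1 − 1/991)
       = 982081 · 990/991 = 981090.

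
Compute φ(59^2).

3422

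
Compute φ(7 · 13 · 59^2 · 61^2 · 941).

φ(7) = 7 − 1 = 6.
φ(13) = 13 − 1 = 12.
φ(59^2) = 59^2 − 59^1 = 3481 − 59 = 3422.
φ(61^2) = 61^1·(61−1) = 61·60 = 3660.
φ(941) = 941 − 1 = 940.
Since φ is multiplicative, φ(1109161302431) = 6 · 12 · 3422 · 3660 · 940 = 847659513600.

847659513600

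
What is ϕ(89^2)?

φ(89^2) = 89^2 − 89^1 = 7921 − 89 = 7832.

7832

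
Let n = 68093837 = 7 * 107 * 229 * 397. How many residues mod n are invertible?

φ(68093837) = 68093837 · (1 − 1/7) · (1 − 1/107) · (1 − 1/229) · (1 − 1/397)
       = 68093837 · 57423168/68093837 = 57423168.

57423168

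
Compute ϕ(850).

First factor: 850 = 2 × 5**2 × 17.
φ(850) = 850 · (1 − 1/2) · (1 − 1/5) · (1 − 1/17)
       = 850 · 64/170 = 320.

320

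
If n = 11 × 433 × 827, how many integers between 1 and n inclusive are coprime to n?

3568320

φ(11) = 11 − 1 = 10.
φ(433) = 433 − 1 = 432.
φ(827) = 827 − 1 = 826.
Since φ is multiplicative, φ(3939001) = 10 · 432 · 826 = 3568320.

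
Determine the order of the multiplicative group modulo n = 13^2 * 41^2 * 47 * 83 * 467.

φ(13^2) = 13^1·(13−1) = 13·12 = 156.
φ(41^2) = 41^1·(41−1) = 41·40 = 1640.
φ(47) = 47 − 1 = 46.
φ(83) = 83 − 1 = 82.
φ(467) = 467 − 1 = 466.
φ(517543965263) = 156 × 1640 × 46 × 82 × 466 = 449703271680.

449703271680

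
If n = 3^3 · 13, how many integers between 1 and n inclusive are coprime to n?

φ(3^3) = 3^2·(3−1) = 9·2 = 18.
φ(13) = 13 − 1 = 12.
Since φ is multiplicative, φ(351) = 18 · 12 = 216.

216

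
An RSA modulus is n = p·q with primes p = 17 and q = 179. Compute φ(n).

φ(17) = 17 − 1 = 16.
φ(179) = 179 − 1 = 178.
φ(3043) = 16 × 178 = 2848.

2848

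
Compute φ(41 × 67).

2640

φ(41) = 41 − 1 = 40.
φ(67) = 67 − 1 = 66.
Multiply: 40 · 66 = 2640.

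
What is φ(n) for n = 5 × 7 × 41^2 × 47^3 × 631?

φ(5) = 5 − 1 = 4.
φ(7) = 7 − 1 = 6.
φ(41^2) = 41^1·(41−1) = 41·40 = 1640.
φ(47^3) = 47^3 − 47^2 = 103823 − 2209 = 101614.
φ(631) = 631 − 1 = 630.
Multiply: 4 · 6 · 1640 · 101614 · 630 = 2519702035200.

2519702035200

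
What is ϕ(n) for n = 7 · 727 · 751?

φ(3821839) = 3821839 · (1 − 1/7) · (1 − 1/727) · (1 − 1/751)
       = 3821839 · 3267000/3821839 = 3267000.

3267000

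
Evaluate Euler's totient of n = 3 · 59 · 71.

8120

φ(12567) = 12567 · (1 − 1/3) · (1 − 1/59) · (1 − 1/71)
       = 12567 · 8120/12567 = 8120.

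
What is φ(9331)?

7560

Factor 9331: 9331 = 7 × 31 × 43.
φ(7) = 7 − 1 = 6.
φ(31) = 31 − 1 = 30.
φ(43) = 43 − 1 = 42.
Multiply: 6 · 30 · 42 = 7560.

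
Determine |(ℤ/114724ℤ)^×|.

51744

First factor: 114724 = 2^2 * 23 * 29 * 43.
φ(2^2) = 2^1·(2−1) = 2·1 = 2.
φ(23) = 23 − 1 = 22.
φ(29) = 29 − 1 = 28.
φ(43) = 43 − 1 = 42.
Multiply: 2 · 22 · 28 · 42 = 51744.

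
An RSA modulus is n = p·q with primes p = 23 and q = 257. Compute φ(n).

5632

φ(pq) = (p−1)(q−1) = 22 · 256 = 5632.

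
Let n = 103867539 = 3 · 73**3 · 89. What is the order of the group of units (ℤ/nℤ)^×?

67529088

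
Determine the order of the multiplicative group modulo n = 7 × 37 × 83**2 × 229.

335181888

φ(7) = 7 − 1 = 6.
φ(37) = 37 − 1 = 36.
φ(83^2) = 83^2 − 83^1 = 6889 − 83 = 6806.
φ(229) = 229 − 1 = 228.
Multiply: 6 · 36 · 6806 · 228 = 335181888.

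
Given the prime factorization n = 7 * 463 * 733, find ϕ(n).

φ(2375653) = 2375653 · (1 − 1/7) · (1 − 1/463) · (1 − 1/733)
       = 2375653 · 2029104/2375653 = 2029104.

2029104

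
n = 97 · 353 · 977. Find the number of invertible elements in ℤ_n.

φ(97) = 97 − 1 = 96.
φ(353) = 353 − 1 = 352.
φ(977) = 977 − 1 = 976.
Multiply: 96 · 352 · 976 = 32980992.

32980992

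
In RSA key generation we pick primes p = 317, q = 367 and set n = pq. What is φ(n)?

115656

φ(317) = 317 − 1 = 316.
φ(367) = 367 − 1 = 366.
Since φ is multiplicative, φ(116339) = 316 · 366 = 115656.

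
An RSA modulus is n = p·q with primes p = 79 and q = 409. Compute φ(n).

φ(n) = (p − 1)(q − 1) = (79−1)(409−1) = 78·408 = 31824.

31824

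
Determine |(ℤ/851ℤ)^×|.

792

Factor 851: 851 = 23 · 37.
φ(851) = 851 · (1 − 1/23) · (1 − 1/37)
       = 851 · 792/851 = 792.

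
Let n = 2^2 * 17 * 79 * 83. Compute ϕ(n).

φ(2^2) = 2^2 − 2^1 = 4 − 2 = 2.
φ(17) = 17 − 1 = 16.
φ(79) = 79 − 1 = 78.
φ(83) = 83 − 1 = 82.
φ(445876) = 2 × 16 × 78 × 82 = 204672.

204672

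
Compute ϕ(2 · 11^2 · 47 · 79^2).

31179720

φ(2) = 2 − 1 = 1.
φ(11^2) = 11^1·(11−1) = 11·10 = 110.
φ(47) = 47 − 1 = 46.
φ(79^2) = 79^2 − 79^1 = 6241 − 79 = 6162.
Since φ is multiplicative, φ(70985134) = 1 · 110 · 46 · 6162 = 31179720.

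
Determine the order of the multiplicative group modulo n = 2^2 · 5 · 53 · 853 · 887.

314026752

φ(802007660) = 802007660 · (1 − 1/2) · (1 − 1/5) · (1 − 1/53) · (1 − 1/853) · (1 − 1/887)
       = 802007660 · 157013376/401003830 = 314026752.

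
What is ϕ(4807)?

3960

Factor 4807: 4807 = 11 * 19 * 23.
φ(4807) = 4807 · (1 − 1/11) · (1 − 1/19) · (1 − 1/23)
       = 4807 · 3960/4807 = 3960.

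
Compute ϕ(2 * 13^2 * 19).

2808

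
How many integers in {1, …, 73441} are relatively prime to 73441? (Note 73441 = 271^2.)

73170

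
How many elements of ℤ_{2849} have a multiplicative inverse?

Factor 2849: 2849 = 7 · 11 · 37.
φ(2849) = 2849 · (1 − 1/7) · (1 − 1/11) · (1 − 1/37)
       = 2849 · 2160/2849 = 2160.

2160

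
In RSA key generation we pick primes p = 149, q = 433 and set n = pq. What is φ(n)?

63936

φ(pq) = (p−1)(q−1) = 148 · 432 = 63936.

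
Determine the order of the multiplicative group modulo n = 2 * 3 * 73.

φ(2) = 2 − 1 = 1.
φ(3) = 3 − 1 = 2.
φ(73) = 73 − 1 = 72.
φ(438) = 1 × 2 × 72 = 144.

144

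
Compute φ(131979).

80640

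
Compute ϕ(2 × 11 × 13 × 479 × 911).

φ(2) = 2 − 1 = 1.
φ(11) = 11 − 1 = 10.
φ(13) = 13 − 1 = 12.
φ(479) = 479 − 1 = 478.
φ(911) = 911 − 1 = 910.
φ(124801534) = 1 × 10 × 12 × 478 × 910 = 52197600.

52197600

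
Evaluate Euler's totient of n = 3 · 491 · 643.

629160

φ(947139) = 947139 · (1 − 1/3) · (1 − 1/491) · (1 − 1/643)
       = 947139 · 629160/947139 = 629160.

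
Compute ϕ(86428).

Factor 86428: 86428 = 2**2 · 17 · 31 · 41.
φ(86428) = 86428 · (1 − 1/2) · (1 − 1/17) · (1 − 1/31) · (1 − 1/41)
       = 86428 · 19200/43214 = 38400.

38400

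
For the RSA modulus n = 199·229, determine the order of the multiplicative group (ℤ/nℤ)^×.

45144

φ(45571) = 45571 · (1 − 1/199) · (1 − 1/229)
       = 45571 · 45144/45571 = 45144.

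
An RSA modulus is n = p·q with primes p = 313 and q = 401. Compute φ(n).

φ(pq) = (p−1)(q−1) = 312 · 400 = 124800.

124800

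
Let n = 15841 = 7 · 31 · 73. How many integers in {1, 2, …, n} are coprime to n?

12960

φ(15841) = 15841 · (1 − 1/7) · (1 − 1/31) · (1 − 1/73)
       = 15841 · 12960/15841 = 12960.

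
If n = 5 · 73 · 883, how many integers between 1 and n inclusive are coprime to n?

φ(5) = 5 − 1 = 4.
φ(73) = 73 − 1 = 72.
φ(883) = 883 − 1 = 882.
φ(322295) = 4 × 72 × 882 = 254016.

254016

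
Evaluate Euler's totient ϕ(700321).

604800

Factor 700321: 700321 = 19 * 29 * 31 * 41.
φ(700321) = 700321 · (1 − 1/19) · (1 − 1/29) · (1 − 1/31) · (1 − 1/41)
       = 700321 · 604800/700321 = 604800.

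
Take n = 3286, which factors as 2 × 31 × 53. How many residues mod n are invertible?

φ(3286) = 3286 · (1 − 1/2) · (1 − 1/31) · (1 − 1/53)
       = 3286 · 1560/3286 = 1560.

1560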